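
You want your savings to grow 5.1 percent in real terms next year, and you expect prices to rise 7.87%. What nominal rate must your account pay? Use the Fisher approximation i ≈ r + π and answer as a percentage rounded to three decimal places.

12.970%

i ≈ r + π = 5.1% + 7.87% = 12.970%.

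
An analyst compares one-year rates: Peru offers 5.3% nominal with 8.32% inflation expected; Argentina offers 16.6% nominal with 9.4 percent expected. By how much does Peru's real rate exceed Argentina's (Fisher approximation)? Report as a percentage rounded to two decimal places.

Peru: 5.3% − 8.32% = -3.020%
Argentina: 16.6% − 9.4% = 7.200%
Differential = -10.220% → -10.22%.

-10.22%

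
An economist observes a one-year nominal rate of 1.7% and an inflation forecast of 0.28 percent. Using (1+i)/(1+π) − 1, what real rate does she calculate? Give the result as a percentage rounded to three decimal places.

By the Fisher relation, 1 + r = (1 + i)/(1 + π).
1 + r = 1.01700 / 1.00280 = 1.014160
r = 1.014160 − 1 = 1.4160%, i.e. 1.416%.

1.416%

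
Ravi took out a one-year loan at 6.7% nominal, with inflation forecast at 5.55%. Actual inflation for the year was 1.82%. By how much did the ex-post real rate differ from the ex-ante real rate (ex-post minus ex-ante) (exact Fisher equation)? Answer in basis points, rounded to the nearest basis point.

370 basis points

Ex-ante: (1 + 0.0670)/(1 + 0.0555) − 1 = 1.0895%
Ex-post: (1 + 0.0670)/(1 + 0.0182) − 1 = 4.7928%
Difference (ex-post − ex-ante) = 3.7032% → 370 basis points.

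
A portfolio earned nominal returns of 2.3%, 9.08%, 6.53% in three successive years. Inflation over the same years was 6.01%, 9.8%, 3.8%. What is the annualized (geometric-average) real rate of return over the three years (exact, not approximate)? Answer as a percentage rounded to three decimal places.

Nominal growth factor = 1.0230 × 1.0908 × 1.0653 = 1.18875591
Price-level growth factor = 1.0601 × 1.0980 × 1.0380 = 1.20822141
Real growth factor = 1.18875591 / 1.20822141 = 0.98388913
Annualized real rate = 0.98388913^(1/3) − 1 = -0.5399% → -0.540%.

-0.540%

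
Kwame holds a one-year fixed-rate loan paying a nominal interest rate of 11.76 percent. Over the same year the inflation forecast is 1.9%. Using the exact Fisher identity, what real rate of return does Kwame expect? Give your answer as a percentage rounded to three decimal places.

9.676%

1 + r = 1.11760 / 1.01900 = 1.096762
r = 1.096762 − 1 = 9.6762%, i.e. 9.676%.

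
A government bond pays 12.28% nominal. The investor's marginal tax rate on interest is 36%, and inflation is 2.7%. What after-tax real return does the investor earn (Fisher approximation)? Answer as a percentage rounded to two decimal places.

5.16%

After-tax nominal return = 12.28% × (1 − 0.36) = 7.8592%.
r ≈ 7.8592% − 2.7% → 5.16%.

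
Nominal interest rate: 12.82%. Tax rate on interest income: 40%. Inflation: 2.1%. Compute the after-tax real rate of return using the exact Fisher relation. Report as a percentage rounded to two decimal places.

After-tax nominal return = 12.82% × (1 − 0.4) = 7.6920%.
1 + r = 1.07692 / 1.02100 = 1.054770
After-tax real rate = 1.054770 − 1 → 5.48%.

5.48%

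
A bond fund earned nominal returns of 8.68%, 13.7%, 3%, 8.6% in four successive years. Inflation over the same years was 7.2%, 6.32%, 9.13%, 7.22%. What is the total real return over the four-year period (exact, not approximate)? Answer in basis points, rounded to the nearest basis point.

364 basis points

Compound the nominal returns: 1.0868 × 1.1370 × 1.0300 × 1.0860 = 1.382220.
Compound inflation: 1.0720 × 1.0632 × 1.0913 × 1.0722 = 1.333613.
Deflate: 1.382220 / 1.333613 = 1.036448.
Total real return = 1.036448 − 1 → 364 basis points.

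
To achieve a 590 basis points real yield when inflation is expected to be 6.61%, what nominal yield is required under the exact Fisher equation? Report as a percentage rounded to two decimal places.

(1 + i) = (1 + r)(1 + π) = 1.05900 × 1.06610 = 1.1289999
i = 1.1289999 − 1, so the required nominal rate is 12.90%.

12.90%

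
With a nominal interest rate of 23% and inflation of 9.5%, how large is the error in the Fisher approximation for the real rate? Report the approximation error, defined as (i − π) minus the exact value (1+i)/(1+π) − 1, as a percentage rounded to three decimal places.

1.171%

Approximate: r ≈ 23.000% − 9.500% = 13.5000%
Exact: (1 + 0.2300)/(1 + 0.0950) − 1 = 12.3288%
Error = 13.5000% − 12.3288% = 1.1712% → 1.171%.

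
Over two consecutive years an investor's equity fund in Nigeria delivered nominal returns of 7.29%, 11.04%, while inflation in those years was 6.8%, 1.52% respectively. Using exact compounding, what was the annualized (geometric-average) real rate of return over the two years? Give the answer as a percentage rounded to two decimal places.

Nominal growth factor = 1.0729 × 1.1104 = 1.19134816
Price-level growth factor = 1.0680 × 1.0152 = 1.08423360
Real growth factor = 1.19134816 / 1.08423360 = 1.09879288
Annualized real rate = 1.09879288^(1/2) − 1 = 4.8233% → 4.82%.

4.82%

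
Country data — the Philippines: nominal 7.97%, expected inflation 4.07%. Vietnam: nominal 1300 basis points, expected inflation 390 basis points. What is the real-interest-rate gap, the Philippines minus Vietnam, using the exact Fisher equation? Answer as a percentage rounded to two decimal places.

-5.01%

The Philippines: (1 + 0.0797)/(1 + 0.0407) − 1 = 3.7475%
Vietnam: (1 + 0.1300)/(1 + 0.0390) − 1 = 8.7584%
Differential = 3.7475% − 8.7584% = -5.0109% → -5.01%.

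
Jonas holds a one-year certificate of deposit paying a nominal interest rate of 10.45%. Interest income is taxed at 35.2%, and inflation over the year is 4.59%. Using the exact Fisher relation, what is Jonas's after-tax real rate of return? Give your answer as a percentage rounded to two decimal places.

2.09%

After-tax nominal return = 10.45% × (1 − 0.352) = 6.7716%.
1 + r = 1.067716 / 1.04590 = 1.020859
After-tax real rate = 1.020859 − 1 → 2.09%.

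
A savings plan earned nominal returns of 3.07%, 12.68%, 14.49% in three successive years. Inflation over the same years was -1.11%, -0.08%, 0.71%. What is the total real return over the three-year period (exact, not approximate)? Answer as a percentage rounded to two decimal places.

Compound the nominal returns: 1.0307 × 1.1268 × 1.1449 = 1.329679.
Compound inflation: 0.9889 × 0.9992 × 1.0071 = 0.995124.
Deflate: 1.329679 / 0.995124 = 1.336193.
Total real return = 1.336193 − 1 → 33.62%.

33.62%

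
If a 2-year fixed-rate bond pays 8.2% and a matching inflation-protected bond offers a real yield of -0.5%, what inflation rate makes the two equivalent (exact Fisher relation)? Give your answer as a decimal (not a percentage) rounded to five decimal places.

0.08744

(1 + π) = (1 + i)/(1 + r) = 1.08200 / 0.99500 = 1.087437
Break-even inflation = 1.087437 − 1 → 0.08744.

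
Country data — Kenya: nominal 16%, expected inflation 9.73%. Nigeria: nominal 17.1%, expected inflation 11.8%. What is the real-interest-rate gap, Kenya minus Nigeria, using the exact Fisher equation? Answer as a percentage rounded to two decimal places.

0.97%

Kenya: (1 + 0.1600)/(1 + 0.0973) − 1 = 5.7140%
Nigeria: (1 + 0.1710)/(1 + 0.1180) − 1 = 4.7406%
Differential = 5.7140% − 4.7406% = 0.9734% → 0.97%.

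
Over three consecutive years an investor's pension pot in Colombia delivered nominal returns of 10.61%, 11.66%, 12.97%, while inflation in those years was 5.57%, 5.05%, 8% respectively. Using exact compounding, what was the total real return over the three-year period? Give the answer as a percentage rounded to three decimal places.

Nominal growth factor = 1.1061 × 1.1166 × 1.1297 = 1.395260
Price-level growth factor = 1.0557 × 1.0505 × 1.0800 = 1.197734
Real growth factor = 1.395260 / 1.197734 = 1.164917
Total real return = 1.164917 − 1 → 16.492%.

16.492%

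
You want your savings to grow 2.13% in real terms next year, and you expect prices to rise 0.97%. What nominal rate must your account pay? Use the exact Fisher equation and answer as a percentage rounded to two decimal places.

(1 + i) = (1 + r)(1 + π) = 1.02130 × 1.00970 = 1.03120661
i = 1.03120661 − 1, so the required nominal rate is 3.12%.

3.12%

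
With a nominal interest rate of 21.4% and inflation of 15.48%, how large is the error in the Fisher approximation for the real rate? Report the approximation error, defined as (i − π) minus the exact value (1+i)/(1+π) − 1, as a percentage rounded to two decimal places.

Approximate: r ≈ 21.400% − 15.480% = 5.9200%
Exact: (1 + 0.2140)/(1 + 0.1548) − 1 = 5.1264%
Error = 5.9200% − 5.1264% = 0.7936% → 0.79%.

0.79%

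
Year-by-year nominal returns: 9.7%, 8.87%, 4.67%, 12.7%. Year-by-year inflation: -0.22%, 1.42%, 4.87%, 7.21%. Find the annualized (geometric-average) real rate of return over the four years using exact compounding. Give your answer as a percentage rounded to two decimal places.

5.49%

Compound the nominal returns: 1.0970 × 1.0887 × 1.0467 × 1.1270 = 1.40883778.
Compound inflation: 0.9978 × 1.0142 × 1.0487 × 1.0721 = 1.13776788.
Deflate: 1.40883778 / 1.13776788 = 1.23824710.
Annualized real rate = 1.23824710^(1/4) − 1 = 5.4877% → 5.49%.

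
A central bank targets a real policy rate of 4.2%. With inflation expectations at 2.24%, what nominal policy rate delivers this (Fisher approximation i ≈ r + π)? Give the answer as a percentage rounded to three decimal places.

6.440%

i ≈ r + π = 4.2% + 2.24% = 6.440%.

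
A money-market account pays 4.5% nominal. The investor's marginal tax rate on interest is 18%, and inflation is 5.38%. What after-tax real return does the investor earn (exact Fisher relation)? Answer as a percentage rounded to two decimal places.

-1.60%

After-tax nominal return = 4.5% × (1 − 0.18) = 3.6900%.
1 + r = 1.03690 / 1.05380 = 0.983963
After-tax real rate = 0.983963 − 1 → -1.60%.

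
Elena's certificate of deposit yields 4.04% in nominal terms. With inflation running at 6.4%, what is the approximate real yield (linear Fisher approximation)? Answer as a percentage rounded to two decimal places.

-2.36%

r ≈ i − π = 4.04% − 6.4% = -2.36%.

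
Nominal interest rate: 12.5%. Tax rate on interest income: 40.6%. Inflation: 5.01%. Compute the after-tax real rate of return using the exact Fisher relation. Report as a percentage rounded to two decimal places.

2.30%

After-tax nominal return = 12.5% × (1 − 0.406) = 7.4250%.
1 + r = 1.07425 / 1.05010 = 1.022998
After-tax real rate = 1.022998 − 1 → 2.30%.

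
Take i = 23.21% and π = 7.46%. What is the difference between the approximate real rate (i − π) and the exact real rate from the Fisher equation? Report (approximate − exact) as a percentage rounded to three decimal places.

1.093%

Approximate: r ≈ 23.210% − 7.460% = 15.7500%
Exact: (1 + 0.2321)/(1 + 0.0746) − 1 = 14.6566%
Error = 15.7500% − 14.6566% = 1.0934% → 1.093%.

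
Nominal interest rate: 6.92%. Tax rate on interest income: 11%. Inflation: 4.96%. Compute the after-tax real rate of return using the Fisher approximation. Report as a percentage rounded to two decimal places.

1.20%

After-tax nominal return = 6.92% × (1 − 0.11) = 6.1588%.
r ≈ 6.1588% − 4.96% → 1.20%.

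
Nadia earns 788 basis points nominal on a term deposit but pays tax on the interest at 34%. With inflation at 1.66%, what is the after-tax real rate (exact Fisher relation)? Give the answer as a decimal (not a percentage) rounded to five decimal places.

After-tax nominal return = 7.88% × (1 − 0.34) = 5.2008%.
1 + r = 1.052008 / 1.01660 = 1.034830
After-tax real rate = 1.034830 − 1 → 0.03483.

0.03483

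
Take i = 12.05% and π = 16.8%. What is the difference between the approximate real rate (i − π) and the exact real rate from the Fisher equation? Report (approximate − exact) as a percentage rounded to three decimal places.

-0.683%

Approximate: r ≈ 12.050% − 16.800% = -4.7500%
Exact: (1 + 0.1205)/(1 + 0.1680) − 1 = -4.0668%
Error = -4.7500% − (-4.0668%) = -0.6832% → -0.683%.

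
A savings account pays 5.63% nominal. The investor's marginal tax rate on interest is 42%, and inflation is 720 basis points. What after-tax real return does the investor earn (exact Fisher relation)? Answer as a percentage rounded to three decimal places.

-3.670%

After-tax nominal return = 5.63% × (1 − 0.42) = 3.2654%.
1 + r = 1.032654 / 1.07200 = 0.963297
After-tax real rate = 0.963297 − 1 → -3.670%.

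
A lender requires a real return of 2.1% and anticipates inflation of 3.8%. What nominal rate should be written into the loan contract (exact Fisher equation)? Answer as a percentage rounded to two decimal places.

5.98%

(1 + i) = (1 + r)(1 + π) = 1.02100 × 1.03800 = 1.059798
i = 1.059798 − 1, so the required nominal rate is 5.98%.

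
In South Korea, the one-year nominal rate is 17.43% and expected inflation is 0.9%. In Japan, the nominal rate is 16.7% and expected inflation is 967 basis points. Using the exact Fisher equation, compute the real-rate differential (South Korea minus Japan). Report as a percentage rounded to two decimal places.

South Korea: (1 + 0.1743)/(1 + 0.0090) − 1 = 16.3826%
Japan: (1 + 0.1670)/(1 + 0.0967) − 1 = 6.4101%
Differential = 16.3826% − 6.4101% = 9.9724% → 9.97%.

9.97%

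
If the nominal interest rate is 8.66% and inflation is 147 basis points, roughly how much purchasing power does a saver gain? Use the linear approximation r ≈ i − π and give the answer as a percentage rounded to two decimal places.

r ≈ i − π = 8.66% − 1.47% = 7.19%.

7.19%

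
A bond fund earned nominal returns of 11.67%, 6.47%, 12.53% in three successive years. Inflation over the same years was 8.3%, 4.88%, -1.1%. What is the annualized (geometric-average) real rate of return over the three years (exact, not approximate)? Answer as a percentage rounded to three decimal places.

6.000%

Nominal growth factor = 1.1167 × 1.0647 × 1.1253 = 1.33792599
Price-level growth factor = 1.0830 × 1.0488 × 0.9890 = 1.12335605
Real growth factor = 1.33792599 / 1.12335605 = 1.19100795
Annualized real rate = 1.19100795^(1/3) − 1 = 5.9998% → 6.000%.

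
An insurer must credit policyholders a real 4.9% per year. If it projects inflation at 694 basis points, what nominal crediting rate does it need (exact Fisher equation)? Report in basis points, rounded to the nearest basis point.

1218 basis points

(1 + i) = (1 + r)(1 + π) = 1.04900 × 1.06940 = 1.1218006
i = 1.1218006 − 1, so the required nominal rate is 1218 basis points.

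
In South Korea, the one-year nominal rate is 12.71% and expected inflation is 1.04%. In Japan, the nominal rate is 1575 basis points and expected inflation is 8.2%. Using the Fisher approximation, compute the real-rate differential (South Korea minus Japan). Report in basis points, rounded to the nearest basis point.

412 basis points

South Korea: 12.71% − 1.04% = 11.670%
Japan: 15.75% − 8.2% = 7.550%
Differential = 4.120% → 412 basis points.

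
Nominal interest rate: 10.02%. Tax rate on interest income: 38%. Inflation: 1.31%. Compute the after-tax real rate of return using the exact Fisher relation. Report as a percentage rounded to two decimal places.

After-tax nominal return = 10.02% × (1 − 0.38) = 6.2124%.
1 + r = 1.062124 / 1.01310 = 1.048390
After-tax real rate = 1.048390 − 1 → 4.84%.

4.84%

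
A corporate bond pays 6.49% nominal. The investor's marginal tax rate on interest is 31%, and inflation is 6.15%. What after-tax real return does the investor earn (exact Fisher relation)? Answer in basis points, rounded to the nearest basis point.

-158 basis points

After-tax nominal return = 6.49% × (1 − 0.31) = 4.4781%.
1 + r = 1.044781 / 1.06150 = 0.9842496
After-tax real rate = 0.9842496 − 1 → -158 basis points.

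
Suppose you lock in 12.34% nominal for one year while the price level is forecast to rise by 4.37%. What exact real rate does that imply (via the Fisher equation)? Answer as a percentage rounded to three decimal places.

1 + r = 1.12340 / 1.04370 = 1.076363
r = 1.076363 − 1 = 7.6363%, i.e. 7.636%.

7.636%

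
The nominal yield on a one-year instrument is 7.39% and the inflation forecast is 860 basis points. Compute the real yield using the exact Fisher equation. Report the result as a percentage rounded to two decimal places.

By the Fisher equation, 1 + r = (1 + i)/(1 + π).
1 + r = 1.07390 / 1.08600 = 0.988858
r = 0.988858 − 1 = -1.1142%, i.e. -1.11%.

-1.11%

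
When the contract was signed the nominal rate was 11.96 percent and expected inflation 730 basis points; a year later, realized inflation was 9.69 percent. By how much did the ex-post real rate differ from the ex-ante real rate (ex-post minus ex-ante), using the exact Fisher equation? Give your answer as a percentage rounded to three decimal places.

-2.273%

Ex-ante: (1 + 0.1196)/(1 + 0.0730) − 1 = 4.342964%
Ex-post: (1 + 0.1196)/(1 + 0.0969) − 1 = 2.069469%
Difference (ex-post − ex-ante) = -2.273495% → -2.273%.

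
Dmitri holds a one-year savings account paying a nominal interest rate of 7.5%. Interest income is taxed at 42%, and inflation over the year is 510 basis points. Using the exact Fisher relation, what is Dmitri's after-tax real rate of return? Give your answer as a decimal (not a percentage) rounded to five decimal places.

After-tax nominal return = 7.5% × (1 − 0.42) = 4.3500%.
1 + r = 1.04350 / 1.05100 = 0.992864
After-tax real rate = 0.992864 − 1 → -0.00714.

-0.00714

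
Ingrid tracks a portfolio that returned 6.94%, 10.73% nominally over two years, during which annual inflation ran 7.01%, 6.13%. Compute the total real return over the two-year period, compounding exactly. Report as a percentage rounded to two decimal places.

Nominal growth factor = 1.0694 × 1.1073 = 1.184147
Price-level growth factor = 1.0701 × 1.0613 = 1.135697
Real growth factor = 1.184147 / 1.135697 = 1.042661
Total real return = 1.042661 − 1 → 4.27%.

4.27%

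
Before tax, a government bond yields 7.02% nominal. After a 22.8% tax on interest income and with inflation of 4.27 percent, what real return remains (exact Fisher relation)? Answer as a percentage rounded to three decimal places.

After-tax nominal return = 7.02% × (1 − 0.228) = 5.41944%.
1 + r = 1.0541944 / 1.04270 = 1.011024
After-tax real rate = 1.011024 − 1 → 1.102%.

1.102%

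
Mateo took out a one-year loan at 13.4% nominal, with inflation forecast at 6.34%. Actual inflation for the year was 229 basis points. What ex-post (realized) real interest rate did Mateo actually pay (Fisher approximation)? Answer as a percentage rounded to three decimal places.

Ex-post: 13.4% − 2.29% = 11.110%
So the realized real rate is 11.110%.

11.110%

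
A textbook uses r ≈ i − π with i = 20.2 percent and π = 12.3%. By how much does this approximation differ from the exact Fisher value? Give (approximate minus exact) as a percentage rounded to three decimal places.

0.865%

Approximate: r ≈ 20.200% − 12.300% = 7.9000%
Exact: (1 + 0.2020)/(1 + 0.1230) − 1 = 7.0347%
Error = 7.9000% − 7.0347% = 0.8653% → 0.865%.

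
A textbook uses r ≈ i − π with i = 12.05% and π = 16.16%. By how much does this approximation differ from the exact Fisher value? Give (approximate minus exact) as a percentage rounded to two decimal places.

-0.57%

Approximate: r ≈ 12.050% − 16.160% = -4.1100%
Exact: (1 + 0.1205)/(1 + 0.1616) − 1 = -3.5382%
Error = -4.1100% − (-3.5382%) = -0.5718% → -0.57%.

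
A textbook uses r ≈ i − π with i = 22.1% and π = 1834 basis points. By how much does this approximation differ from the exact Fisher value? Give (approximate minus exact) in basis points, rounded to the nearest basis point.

Approximate: r ≈ 22.100% − 18.340% = 3.7600%
Exact: (1 + 0.2210)/(1 + 0.1834) − 1 = 3.1773%
Error = 3.7600% − 3.1773% = 0.5827% → 58 basis points.

58 basis points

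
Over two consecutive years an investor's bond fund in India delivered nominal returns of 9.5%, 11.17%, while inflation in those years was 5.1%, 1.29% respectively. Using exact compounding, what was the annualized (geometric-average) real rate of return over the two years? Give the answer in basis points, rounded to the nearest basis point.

Nominal growth factor = 1.0950 × 1.1117 = 1.21731150
Price-level growth factor = 1.0510 × 1.0129 = 1.06455790
Real growth factor = 1.21731150 / 1.06455790 = 1.14349018
Annualized real rate = 1.14349018^(1/2) − 1 = 6.9341% → 693 basis points.

693 basis points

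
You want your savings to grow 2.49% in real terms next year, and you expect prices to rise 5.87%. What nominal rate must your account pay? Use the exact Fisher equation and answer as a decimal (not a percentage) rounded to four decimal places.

0.0851

(1 + i) = (1 + r)(1 + π) = 1.02490 × 1.05870 = 1.08506163
i = 1.08506163 − 1, so the required nominal rate is 0.0851.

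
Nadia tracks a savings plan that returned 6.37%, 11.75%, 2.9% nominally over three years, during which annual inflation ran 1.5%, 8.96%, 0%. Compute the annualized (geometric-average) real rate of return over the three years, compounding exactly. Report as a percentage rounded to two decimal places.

Compound the nominal returns: 1.0637 × 1.1175 × 1.0290 = 1.22315661.
Compound inflation: 1.0150 × 1.0896 × 1.0000 = 1.10594400.
Deflate: 1.22315661 / 1.10594400 = 1.10598422.
Annualized real rate = 1.10598422^(1/3) − 1 = 3.4149% → 3.41%.

3.41%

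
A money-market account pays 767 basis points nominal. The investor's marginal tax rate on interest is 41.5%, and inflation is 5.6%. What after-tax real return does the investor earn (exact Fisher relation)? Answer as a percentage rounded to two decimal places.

After-tax nominal return = 7.67% × (1 − 0.415) = 4.48695%.
1 + r = 1.0448695 / 1.05600 = 0.989460
After-tax real rate = 0.989460 − 1 → -1.05%.

-1.05%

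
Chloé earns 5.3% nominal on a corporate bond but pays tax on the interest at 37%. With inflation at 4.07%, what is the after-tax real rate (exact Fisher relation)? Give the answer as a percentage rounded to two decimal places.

After-tax nominal return = 5.3% × (1 − 0.37) = 3.3390%.
1 + r = 1.03339 / 1.04070 = 0.992976
After-tax real rate = 0.992976 − 1 → -0.70%.

-0.70%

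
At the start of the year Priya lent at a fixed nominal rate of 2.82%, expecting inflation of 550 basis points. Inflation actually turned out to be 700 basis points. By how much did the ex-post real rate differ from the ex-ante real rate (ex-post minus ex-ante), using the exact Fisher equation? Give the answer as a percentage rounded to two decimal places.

-1.37%

Ex-ante: (1 + 0.0282)/(1 + 0.0550) − 1 = -2.5403%
Ex-post: (1 + 0.0282)/(1 + 0.0700) − 1 = -3.9065%
Difference (ex-post − ex-ante) = -1.3663% → -1.37%.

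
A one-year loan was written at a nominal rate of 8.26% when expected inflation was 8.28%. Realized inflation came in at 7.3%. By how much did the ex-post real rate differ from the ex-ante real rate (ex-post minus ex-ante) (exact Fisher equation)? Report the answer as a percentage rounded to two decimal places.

0.91%

Ex-ante: (1 + 0.0826)/(1 + 0.0828) − 1 = -0.0185%
Ex-post: (1 + 0.0826)/(1 + 0.0730) − 1 = 0.8947%
Difference (ex-post − ex-ante) = 0.9132% → 0.91%.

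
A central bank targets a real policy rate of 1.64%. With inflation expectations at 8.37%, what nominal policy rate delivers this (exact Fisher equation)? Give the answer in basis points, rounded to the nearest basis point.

(1 + i) = (1 + r)(1 + π) = 1.01640 × 1.08370 = 1.10147268
i = 1.10147268 − 1, so the required nominal rate is 1015 basis points.

1015 basis points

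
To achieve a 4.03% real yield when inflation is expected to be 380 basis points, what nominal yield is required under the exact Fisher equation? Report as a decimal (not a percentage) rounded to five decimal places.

(1 + i) = (1 + r)(1 + π) = 1.04030 × 1.03800 = 1.0798314
i = 1.0798314 − 1, so the required nominal rate is 0.07983.

0.07983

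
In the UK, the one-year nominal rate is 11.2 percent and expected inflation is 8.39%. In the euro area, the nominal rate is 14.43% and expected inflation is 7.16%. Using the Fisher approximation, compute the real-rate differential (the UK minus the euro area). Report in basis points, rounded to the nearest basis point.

The UK: 11.2% − 8.39% = 2.810%
The euro area: 14.43% − 7.16% = 7.270%
Differential = -4.460% → -446 basis points.

-446 basis points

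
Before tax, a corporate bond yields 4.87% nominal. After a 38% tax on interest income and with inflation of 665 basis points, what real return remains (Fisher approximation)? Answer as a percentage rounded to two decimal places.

After-tax nominal return = 4.87% × (1 − 0.38) = 3.0194%.
r ≈ 3.0194% − 6.65% → -3.63%.

-3.63%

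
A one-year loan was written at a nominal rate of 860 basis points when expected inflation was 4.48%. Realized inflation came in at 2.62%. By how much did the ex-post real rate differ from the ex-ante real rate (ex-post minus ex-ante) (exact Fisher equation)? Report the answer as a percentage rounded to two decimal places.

Ex-ante: (1 + 0.0860)/(1 + 0.0448) − 1 = 3.9433%
Ex-post: (1 + 0.0860)/(1 + 0.0262) − 1 = 5.8273%
Difference (ex-post − ex-ante) = 1.8840% → 1.88%.

1.88%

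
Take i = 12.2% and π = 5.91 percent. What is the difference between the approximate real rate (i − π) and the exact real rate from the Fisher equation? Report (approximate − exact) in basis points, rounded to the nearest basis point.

35 basis points

Approximate: r ≈ 12.200% − 5.910% = 6.2900%
Exact: (1 + 0.1220)/(1 + 0.0591) − 1 = 5.9390%
Error = 6.2900% − 5.9390% = 0.3510% → 35 basis points.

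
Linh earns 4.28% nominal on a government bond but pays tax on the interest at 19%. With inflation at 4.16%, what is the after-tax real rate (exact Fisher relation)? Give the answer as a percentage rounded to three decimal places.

After-tax nominal return = 4.28% × (1 − 0.19) = 3.4668%.
1 + r = 1.034668 / 1.04160 = 0.9933449
After-tax real rate = 0.9933449 − 1 → -0.666%.

-0.666%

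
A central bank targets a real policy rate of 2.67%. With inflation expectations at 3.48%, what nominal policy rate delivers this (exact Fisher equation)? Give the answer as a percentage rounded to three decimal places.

(1 + i) = (1 + r)(1 + π) = 1.02670 × 1.03480 = 1.06242916
i = 1.06242916 − 1, so the required nominal rate is 6.243%.

6.243%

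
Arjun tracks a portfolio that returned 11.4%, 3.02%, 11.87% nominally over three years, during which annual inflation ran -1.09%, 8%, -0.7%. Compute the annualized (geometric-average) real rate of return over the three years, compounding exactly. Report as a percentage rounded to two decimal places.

Compound the nominal returns: 1.1140 × 1.0302 × 1.1187 = 1.28386800.
Compound inflation: 0.9891 × 1.0800 × 0.9930 = 1.06075040.
Deflate: 1.28386800 / 1.06075040 = 1.21033939.
Annualized real rate = 1.21033939^(1/3) − 1 = 6.5702% → 6.57%.

6.57%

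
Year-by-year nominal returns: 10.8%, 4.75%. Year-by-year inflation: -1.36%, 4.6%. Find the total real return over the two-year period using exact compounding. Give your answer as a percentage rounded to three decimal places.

12.489%

Nominal growth factor = 1.1080 × 1.0475 = 1.160630
Price-level growth factor = 0.9864 × 1.0460 = 1.031774
Real growth factor = 1.160630 / 1.031774 = 1.124887
Total real return = 1.124887 − 1 → 12.489%.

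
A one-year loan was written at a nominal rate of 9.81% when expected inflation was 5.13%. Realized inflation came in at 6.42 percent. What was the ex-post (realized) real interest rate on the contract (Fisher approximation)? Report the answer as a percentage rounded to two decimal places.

Ex-post: 9.81% − 6.42% = 3.390%
So the realized real rate is 3.39%.

3.39%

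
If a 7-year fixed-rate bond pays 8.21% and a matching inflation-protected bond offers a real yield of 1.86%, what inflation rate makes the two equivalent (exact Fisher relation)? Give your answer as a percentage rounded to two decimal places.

6.23%

(1 + π) = (1 + i)/(1 + r) = 1.08210 / 1.01860 = 1.062340
Break-even inflation = 1.062340 − 1 → 6.23%.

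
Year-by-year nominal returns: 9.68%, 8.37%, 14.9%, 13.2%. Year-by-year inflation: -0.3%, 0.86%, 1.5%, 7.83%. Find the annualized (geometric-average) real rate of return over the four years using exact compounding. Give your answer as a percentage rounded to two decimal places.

Compound the nominal returns: 1.0968 × 1.0837 × 1.1490 × 1.1320 = 1.54597679.
Compound inflation: 0.9970 × 1.0086 × 1.0150 × 1.0783 = 1.10057532.
Deflate: 1.54597679 / 1.10057532 = 1.40469877.
Annualized real rate = 1.40469877^(1/4) − 1 = 8.8669% → 8.87%.

8.87%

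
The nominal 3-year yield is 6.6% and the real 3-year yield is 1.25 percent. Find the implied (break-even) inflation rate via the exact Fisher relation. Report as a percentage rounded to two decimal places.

5.28%

(1 + π) = (1 + i)/(1 + r) = 1.06600 / 1.01250 = 1.052840
Break-even inflation = 1.052840 − 1 → 5.28%.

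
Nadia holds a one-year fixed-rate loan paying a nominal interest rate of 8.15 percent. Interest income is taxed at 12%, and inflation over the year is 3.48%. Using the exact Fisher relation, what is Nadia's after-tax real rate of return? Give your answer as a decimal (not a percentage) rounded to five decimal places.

After-tax nominal return = 8.15% × (1 − 0.12) = 7.1720%.
1 + r = 1.07172 / 1.03480 = 1.035678
After-tax real rate = 1.035678 − 1 → 0.03568.

0.03568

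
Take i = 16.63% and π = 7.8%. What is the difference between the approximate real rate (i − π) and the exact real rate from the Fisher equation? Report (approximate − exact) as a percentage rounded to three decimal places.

Approximate: r ≈ 16.630% − 7.800% = 8.8300%
Exact: (1 + 0.1663)/(1 + 0.0780) − 1 = 8.1911%
Error = 8.8300% − 8.1911% = 0.6389% → 0.639%.

0.639%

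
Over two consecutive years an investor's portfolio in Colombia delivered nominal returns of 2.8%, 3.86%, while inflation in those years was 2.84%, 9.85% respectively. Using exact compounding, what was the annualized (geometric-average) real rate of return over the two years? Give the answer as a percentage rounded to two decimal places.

Nominal growth factor = 1.0280 × 1.0386 = 1.06768080
Price-level growth factor = 1.0284 × 1.0985 = 1.12969740
Real growth factor = 1.06768080 / 1.12969740 = 0.94510335
Annualized real rate = 0.94510335^(1/2) − 1 = -2.7836% → -2.78%.

-2.78%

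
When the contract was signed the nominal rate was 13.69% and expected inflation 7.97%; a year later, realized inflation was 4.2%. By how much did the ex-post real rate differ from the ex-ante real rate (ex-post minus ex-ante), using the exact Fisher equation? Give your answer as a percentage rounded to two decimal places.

3.81%

Ex-ante: (1 + 0.1369)/(1 + 0.0797) − 1 = 5.2978%
Ex-post: (1 + 0.1369)/(1 + 0.0420) − 1 = 9.1075%
Difference (ex-post − ex-ante) = 3.8097% → 3.81%.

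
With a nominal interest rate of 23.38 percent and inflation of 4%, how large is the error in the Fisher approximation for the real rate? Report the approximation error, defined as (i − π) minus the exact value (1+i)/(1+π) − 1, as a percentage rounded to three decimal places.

Approximate: r ≈ 23.380% − 4.000% = 19.3800%
Exact: (1 + 0.2338)/(1 + 0.0400) − 1 = 18.6346%
Error = 19.3800% − 18.6346% = 0.7454% → 0.745%.

0.745%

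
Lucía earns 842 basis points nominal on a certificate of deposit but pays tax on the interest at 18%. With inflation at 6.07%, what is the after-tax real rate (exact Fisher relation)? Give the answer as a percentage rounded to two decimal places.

After-tax nominal return = 8.42% × (1 − 0.18) = 6.9044%.
1 + r = 1.069044 / 1.06070 = 1.007867
After-tax real rate = 1.007867 − 1 → 0.79%.

0.79%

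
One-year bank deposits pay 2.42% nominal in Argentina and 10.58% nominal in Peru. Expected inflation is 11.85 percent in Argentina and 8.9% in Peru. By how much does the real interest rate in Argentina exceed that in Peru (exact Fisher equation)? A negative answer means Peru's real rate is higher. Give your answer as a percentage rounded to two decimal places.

Argentina: (1 + 0.0242)/(1 + 0.1185) − 1 = -8.4309%
Peru: (1 + 0.1058)/(1 + 0.0890) − 1 = 1.5427%
Differential = -8.4309% − 1.5427% = -9.9736% → -9.97%.

-9.97%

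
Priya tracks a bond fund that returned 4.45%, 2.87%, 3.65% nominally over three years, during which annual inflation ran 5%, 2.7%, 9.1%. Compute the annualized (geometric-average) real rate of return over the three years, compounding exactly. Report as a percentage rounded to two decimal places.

-1.81%

Nominal growth factor = 1.0445 × 1.0287 × 1.0365 = 1.11369557
Price-level growth factor = 1.0500 × 1.0270 × 1.0910 = 1.17647985
Real growth factor = 1.11369557 / 1.17647985 = 0.94663378
Annualized real rate = 0.94663378^(1/3) − 1 = -1.8115% → -1.81%.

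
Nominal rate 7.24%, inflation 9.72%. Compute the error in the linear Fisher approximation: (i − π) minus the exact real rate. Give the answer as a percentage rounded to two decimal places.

Approximate: r ≈ 7.240% − 9.720% = -2.4800%
Exact: (1 + 0.0724)/(1 + 0.0972) − 1 = -2.2603%
Error = -2.4800% − (-2.2603%) = -0.2197% → -0.22%.

-0.22%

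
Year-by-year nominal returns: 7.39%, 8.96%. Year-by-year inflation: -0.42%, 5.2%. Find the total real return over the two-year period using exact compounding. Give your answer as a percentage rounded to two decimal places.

Nominal growth factor = 1.0739 × 1.0896 = 1.170121
Price-level growth factor = 0.9958 × 1.0520 = 1.047582
Real growth factor = 1.170121 / 1.047582 = 1.116974
Total real return = 1.116974 − 1 → 11.70%.

11.70%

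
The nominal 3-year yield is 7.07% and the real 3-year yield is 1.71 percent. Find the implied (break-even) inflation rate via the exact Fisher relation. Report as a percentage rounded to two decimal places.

5.27%

(1 + π) = (1 + i)/(1 + r) = 1.07070 / 1.01710 = 1.052699
Break-even inflation = 1.052699 − 1 → 5.27%.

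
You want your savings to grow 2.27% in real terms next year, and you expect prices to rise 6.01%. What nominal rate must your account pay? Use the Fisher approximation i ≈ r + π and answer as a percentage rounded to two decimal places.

8.28%

i ≈ r + π = 2.27% + 6.01% = 8.28%.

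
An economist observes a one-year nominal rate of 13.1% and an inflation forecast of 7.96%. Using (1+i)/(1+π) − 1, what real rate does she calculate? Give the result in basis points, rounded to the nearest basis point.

476 basis points

By the Fisher equation, 1 + r = (1 + i)/(1 + π).
1 + r = 1.13100 / 1.07960 = 1.047610
r = 1.047610 − 1 = 4.7610%, i.e. 476 basis points.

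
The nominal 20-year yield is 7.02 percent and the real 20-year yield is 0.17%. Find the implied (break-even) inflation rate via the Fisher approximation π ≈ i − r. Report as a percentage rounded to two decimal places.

6.85%

π ≈ i − r = 7.02% − 0.17% → 6.85%.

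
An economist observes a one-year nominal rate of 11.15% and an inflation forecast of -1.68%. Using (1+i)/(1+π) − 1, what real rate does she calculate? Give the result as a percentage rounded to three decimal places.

By the Fisher equation, 1 + r = (1 + i)/(1 + π).
1 + r = 1.11150 / 0.98320 = 1.130492
r = 1.130492 − 1 = 13.0492%, i.e. 13.049%.

13.049%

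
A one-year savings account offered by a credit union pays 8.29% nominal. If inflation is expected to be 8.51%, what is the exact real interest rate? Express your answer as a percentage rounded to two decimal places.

1 + r = 1.08290 / 1.08510 = 0.997973
r = 0.997973 − 1 = -0.2027%, i.e. -0.20%.

-0.20%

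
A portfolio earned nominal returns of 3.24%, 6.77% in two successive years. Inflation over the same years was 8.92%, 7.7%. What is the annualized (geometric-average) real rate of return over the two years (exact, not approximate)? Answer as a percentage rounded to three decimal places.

Nominal growth factor = 1.0324 × 1.0677 = 1.10229348
Price-level growth factor = 1.0892 × 1.0770 = 1.17306840
Real growth factor = 1.10229348 / 1.17306840 = 0.93966684
Annualized real rate = 0.93966684^(1/2) − 1 = -3.0636% → -3.064%.

-3.064%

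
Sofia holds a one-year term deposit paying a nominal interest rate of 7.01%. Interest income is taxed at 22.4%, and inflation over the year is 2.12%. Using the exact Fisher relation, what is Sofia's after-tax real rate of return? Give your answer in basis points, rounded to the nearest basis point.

325 basis points

After-tax nominal return = 7.01% × (1 − 0.224) = 5.43976%.
1 + r = 1.0543976 / 1.02120 = 1.032508
After-tax real rate = 1.032508 − 1 → 325 basis points.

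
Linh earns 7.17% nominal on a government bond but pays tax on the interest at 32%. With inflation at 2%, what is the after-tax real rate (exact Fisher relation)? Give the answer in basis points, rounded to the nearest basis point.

282 basis points

After-tax nominal return = 7.17% × (1 − 0.32) = 4.8756%.
1 + r = 1.048756 / 1.02000 = 1.028192
After-tax real rate = 1.028192 − 1 → 282 basis points.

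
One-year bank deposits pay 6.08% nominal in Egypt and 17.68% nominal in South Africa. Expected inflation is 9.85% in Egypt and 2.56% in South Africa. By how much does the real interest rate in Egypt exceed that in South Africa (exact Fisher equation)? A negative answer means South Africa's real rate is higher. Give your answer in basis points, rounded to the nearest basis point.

Egypt: (1 + 0.0608)/(1 + 0.0985) − 1 = -3.4320%
South Africa: (1 + 0.1768)/(1 + 0.0256) − 1 = 14.7426%
Differential = -3.4320% − 14.7426% = -18.1745% → -1817 basis points.

-1817 basis points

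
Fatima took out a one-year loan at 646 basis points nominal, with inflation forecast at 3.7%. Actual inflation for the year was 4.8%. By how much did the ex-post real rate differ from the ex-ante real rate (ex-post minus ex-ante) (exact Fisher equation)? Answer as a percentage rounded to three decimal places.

-1.078%

Ex-ante: (1 + 0.0646)/(1 + 0.0370) − 1 = 2.6615%
Ex-post: (1 + 0.0646)/(1 + 0.0480) − 1 = 1.5840%
Difference (ex-post − ex-ante) = -1.0776% → -1.078%.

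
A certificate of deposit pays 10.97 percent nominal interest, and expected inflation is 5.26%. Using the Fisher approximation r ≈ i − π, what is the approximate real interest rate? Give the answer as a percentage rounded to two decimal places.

5.71%

r ≈ i − π = 10.97% − 5.26% = 5.71%.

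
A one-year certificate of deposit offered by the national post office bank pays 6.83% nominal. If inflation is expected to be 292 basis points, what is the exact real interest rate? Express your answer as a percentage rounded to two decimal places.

3.80%

By the Fisher identity, 1 + r = (1 + i)/(1 + π).
1 + r = 1.06830 / 1.02920 = 1.037991
r = 1.037991 − 1 = 3.7991%, i.e. 3.80%.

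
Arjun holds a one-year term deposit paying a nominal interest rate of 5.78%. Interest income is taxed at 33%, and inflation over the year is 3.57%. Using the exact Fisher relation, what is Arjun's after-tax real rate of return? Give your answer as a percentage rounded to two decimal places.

After-tax nominal return = 5.78% × (1 − 0.33) = 3.8726%.
1 + r = 1.038726 / 1.03570 = 1.002922
After-tax real rate = 1.002922 − 1 → 0.29%.

0.29%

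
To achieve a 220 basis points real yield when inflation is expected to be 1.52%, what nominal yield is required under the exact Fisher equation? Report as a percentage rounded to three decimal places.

3.753%

(1 + i) = (1 + r)(1 + π) = 1.02200 × 1.01520 = 1.0375344
i = 1.0375344 − 1, so the required nominal rate is 3.753%.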